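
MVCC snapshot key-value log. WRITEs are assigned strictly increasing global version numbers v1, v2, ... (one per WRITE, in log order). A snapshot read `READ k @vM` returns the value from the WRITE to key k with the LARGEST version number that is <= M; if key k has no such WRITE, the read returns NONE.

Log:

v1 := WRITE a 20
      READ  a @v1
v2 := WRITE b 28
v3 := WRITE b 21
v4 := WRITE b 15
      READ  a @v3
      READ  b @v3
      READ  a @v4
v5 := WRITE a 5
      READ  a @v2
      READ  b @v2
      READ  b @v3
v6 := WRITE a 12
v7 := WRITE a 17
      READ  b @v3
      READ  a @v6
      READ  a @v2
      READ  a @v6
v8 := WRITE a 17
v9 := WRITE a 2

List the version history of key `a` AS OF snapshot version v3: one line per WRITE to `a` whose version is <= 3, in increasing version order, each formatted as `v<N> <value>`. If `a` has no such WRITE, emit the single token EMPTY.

Answer: v1 20

Derivation:
Scan writes for key=a with version <= 3:
  v1 WRITE a 20 -> keep
  v2 WRITE b 28 -> skip
  v3 WRITE b 21 -> skip
  v4 WRITE b 15 -> skip
  v5 WRITE a 5 -> drop (> snap)
  v6 WRITE a 12 -> drop (> snap)
  v7 WRITE a 17 -> drop (> snap)
  v8 WRITE a 17 -> drop (> snap)
  v9 WRITE a 2 -> drop (> snap)
Collected: [(1, 20)]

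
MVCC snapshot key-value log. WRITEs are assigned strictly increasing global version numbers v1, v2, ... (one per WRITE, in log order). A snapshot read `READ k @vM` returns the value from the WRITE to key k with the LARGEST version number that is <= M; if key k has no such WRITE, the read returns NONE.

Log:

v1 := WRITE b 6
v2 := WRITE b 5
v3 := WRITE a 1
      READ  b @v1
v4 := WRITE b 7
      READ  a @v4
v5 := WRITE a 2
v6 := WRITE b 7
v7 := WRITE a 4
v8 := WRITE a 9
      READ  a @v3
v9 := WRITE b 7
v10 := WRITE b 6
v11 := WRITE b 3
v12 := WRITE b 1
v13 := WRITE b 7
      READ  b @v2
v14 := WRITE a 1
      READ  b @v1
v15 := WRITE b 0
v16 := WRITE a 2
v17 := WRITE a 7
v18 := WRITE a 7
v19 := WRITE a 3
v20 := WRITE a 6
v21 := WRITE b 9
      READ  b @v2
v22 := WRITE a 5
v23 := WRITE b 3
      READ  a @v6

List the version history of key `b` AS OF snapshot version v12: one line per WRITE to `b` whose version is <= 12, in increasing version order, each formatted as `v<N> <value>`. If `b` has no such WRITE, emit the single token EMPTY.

Scan writes for key=b with version <= 12:
  v1 WRITE b 6 -> keep
  v2 WRITE b 5 -> keep
  v3 WRITE a 1 -> skip
  v4 WRITE b 7 -> keep
  v5 WRITE a 2 -> skip
  v6 WRITE b 7 -> keep
  v7 WRITE a 4 -> skip
  v8 WRITE a 9 -> skip
  v9 WRITE b 7 -> keep
  v10 WRITE b 6 -> keep
  v11 WRITE b 3 -> keep
  v12 WRITE b 1 -> keep
  v13 WRITE b 7 -> drop (> snap)
  v14 WRITE a 1 -> skip
  v15 WRITE b 0 -> drop (> snap)
  v16 WRITE a 2 -> skip
  v17 WRITE a 7 -> skip
  v18 WRITE a 7 -> skip
  v19 WRITE a 3 -> skip
  v20 WRITE a 6 -> skip
  v21 WRITE b 9 -> drop (> snap)
  v22 WRITE a 5 -> skip
  v23 WRITE b 3 -> drop (> snap)
Collected: [(1, 6), (2, 5), (4, 7), (6, 7), (9, 7), (10, 6), (11, 3), (12, 1)]

Answer: v1 6
v2 5
v4 7
v6 7
v9 7
v10 6
v11 3
v12 1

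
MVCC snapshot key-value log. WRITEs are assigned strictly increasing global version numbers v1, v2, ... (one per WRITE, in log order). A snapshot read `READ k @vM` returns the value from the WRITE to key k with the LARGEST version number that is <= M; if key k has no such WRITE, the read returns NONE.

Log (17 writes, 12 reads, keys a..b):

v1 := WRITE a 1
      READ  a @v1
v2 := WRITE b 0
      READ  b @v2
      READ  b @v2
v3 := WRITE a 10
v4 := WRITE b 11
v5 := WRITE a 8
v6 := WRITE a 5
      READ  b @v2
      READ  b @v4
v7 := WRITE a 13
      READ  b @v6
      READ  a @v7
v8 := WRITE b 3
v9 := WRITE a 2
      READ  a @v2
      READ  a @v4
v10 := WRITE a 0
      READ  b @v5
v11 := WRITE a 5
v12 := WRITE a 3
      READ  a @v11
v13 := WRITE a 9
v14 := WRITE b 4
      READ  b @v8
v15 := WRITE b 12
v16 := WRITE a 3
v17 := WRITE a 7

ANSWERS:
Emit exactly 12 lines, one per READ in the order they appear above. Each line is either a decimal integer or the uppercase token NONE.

Answer: 1
0
0
0
11
11
13
1
10
11
5
3

Derivation:
v1: WRITE a=1  (a history now [(1, 1)])
READ a @v1: history=[(1, 1)] -> pick v1 -> 1
v2: WRITE b=0  (b history now [(2, 0)])
READ b @v2: history=[(2, 0)] -> pick v2 -> 0
READ b @v2: history=[(2, 0)] -> pick v2 -> 0
v3: WRITE a=10  (a history now [(1, 1), (3, 10)])
v4: WRITE b=11  (b history now [(2, 0), (4, 11)])
v5: WRITE a=8  (a history now [(1, 1), (3, 10), (5, 8)])
v6: WRITE a=5  (a history now [(1, 1), (3, 10), (5, 8), (6, 5)])
READ b @v2: history=[(2, 0), (4, 11)] -> pick v2 -> 0
READ b @v4: history=[(2, 0), (4, 11)] -> pick v4 -> 11
v7: WRITE a=13  (a history now [(1, 1), (3, 10), (5, 8), (6, 5), (7, 13)])
READ b @v6: history=[(2, 0), (4, 11)] -> pick v4 -> 11
READ a @v7: history=[(1, 1), (3, 10), (5, 8), (6, 5), (7, 13)] -> pick v7 -> 13
v8: WRITE b=3  (b history now [(2, 0), (4, 11), (8, 3)])
v9: WRITE a=2  (a history now [(1, 1), (3, 10), (5, 8), (6, 5), (7, 13), (9, 2)])
READ a @v2: history=[(1, 1), (3, 10), (5, 8), (6, 5), (7, 13), (9, 2)] -> pick v1 -> 1
READ a @v4: history=[(1, 1), (3, 10), (5, 8), (6, 5), (7, 13), (9, 2)] -> pick v3 -> 10
v10: WRITE a=0  (a history now [(1, 1), (3, 10), (5, 8), (6, 5), (7, 13), (9, 2), (10, 0)])
READ b @v5: history=[(2, 0), (4, 11), (8, 3)] -> pick v4 -> 11
v11: WRITE a=5  (a history now [(1, 1), (3, 10), (5, 8), (6, 5), (7, 13), (9, 2), (10, 0), (11, 5)])
v12: WRITE a=3  (a history now [(1, 1), (3, 10), (5, 8), (6, 5), (7, 13), (9, 2), (10, 0), (11, 5), (12, 3)])
READ a @v11: history=[(1, 1), (3, 10), (5, 8), (6, 5), (7, 13), (9, 2), (10, 0), (11, 5), (12, 3)] -> pick v11 -> 5
v13: WRITE a=9  (a history now [(1, 1), (3, 10), (5, 8), (6, 5), (7, 13), (9, 2), (10, 0), (11, 5), (12, 3), (13, 9)])
v14: WRITE b=4  (b history now [(2, 0), (4, 11), (8, 3), (14, 4)])
READ b @v8: history=[(2, 0), (4, 11), (8, 3), (14, 4)] -> pick v8 -> 3
v15: WRITE b=12  (b history now [(2, 0), (4, 11), (8, 3), (14, 4), (15, 12)])
v16: WRITE a=3  (a history now [(1, 1), (3, 10), (5, 8), (6, 5), (7, 13), (9, 2), (10, 0), (11, 5), (12, 3), (13, 9), (16, 3)])
v17: WRITE a=7  (a history now [(1, 1), (3, 10), (5, 8), (6, 5), (7, 13), (9, 2), (10, 0), (11, 5), (12, 3), (13, 9), (16, 3), (17, 7)])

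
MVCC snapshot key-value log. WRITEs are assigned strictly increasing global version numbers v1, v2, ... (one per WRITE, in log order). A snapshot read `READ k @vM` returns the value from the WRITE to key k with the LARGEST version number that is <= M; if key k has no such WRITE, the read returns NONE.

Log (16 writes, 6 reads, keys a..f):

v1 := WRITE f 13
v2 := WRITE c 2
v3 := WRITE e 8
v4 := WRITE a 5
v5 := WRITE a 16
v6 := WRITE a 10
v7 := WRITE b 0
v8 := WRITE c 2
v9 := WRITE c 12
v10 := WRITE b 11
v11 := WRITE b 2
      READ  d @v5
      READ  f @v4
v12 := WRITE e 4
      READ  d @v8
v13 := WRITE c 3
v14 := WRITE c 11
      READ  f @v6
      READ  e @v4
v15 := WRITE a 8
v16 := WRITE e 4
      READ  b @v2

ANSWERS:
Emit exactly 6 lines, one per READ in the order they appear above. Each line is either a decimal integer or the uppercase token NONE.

Answer: NONE
13
NONE
13
8
NONE

Derivation:
v1: WRITE f=13  (f history now [(1, 13)])
v2: WRITE c=2  (c history now [(2, 2)])
v3: WRITE e=8  (e history now [(3, 8)])
v4: WRITE a=5  (a history now [(4, 5)])
v5: WRITE a=16  (a history now [(4, 5), (5, 16)])
v6: WRITE a=10  (a history now [(4, 5), (5, 16), (6, 10)])
v7: WRITE b=0  (b history now [(7, 0)])
v8: WRITE c=2  (c history now [(2, 2), (8, 2)])
v9: WRITE c=12  (c history now [(2, 2), (8, 2), (9, 12)])
v10: WRITE b=11  (b history now [(7, 0), (10, 11)])
v11: WRITE b=2  (b history now [(7, 0), (10, 11), (11, 2)])
READ d @v5: history=[] -> no version <= 5 -> NONE
READ f @v4: history=[(1, 13)] -> pick v1 -> 13
v12: WRITE e=4  (e history now [(3, 8), (12, 4)])
READ d @v8: history=[] -> no version <= 8 -> NONE
v13: WRITE c=3  (c history now [(2, 2), (8, 2), (9, 12), (13, 3)])
v14: WRITE c=11  (c history now [(2, 2), (8, 2), (9, 12), (13, 3), (14, 11)])
READ f @v6: history=[(1, 13)] -> pick v1 -> 13
READ e @v4: history=[(3, 8), (12, 4)] -> pick v3 -> 8
v15: WRITE a=8  (a history now [(4, 5), (5, 16), (6, 10), (15, 8)])
v16: WRITE e=4  (e history now [(3, 8), (12, 4), (16, 4)])
READ b @v2: history=[(7, 0), (10, 11), (11, 2)] -> no version <= 2 -> NONE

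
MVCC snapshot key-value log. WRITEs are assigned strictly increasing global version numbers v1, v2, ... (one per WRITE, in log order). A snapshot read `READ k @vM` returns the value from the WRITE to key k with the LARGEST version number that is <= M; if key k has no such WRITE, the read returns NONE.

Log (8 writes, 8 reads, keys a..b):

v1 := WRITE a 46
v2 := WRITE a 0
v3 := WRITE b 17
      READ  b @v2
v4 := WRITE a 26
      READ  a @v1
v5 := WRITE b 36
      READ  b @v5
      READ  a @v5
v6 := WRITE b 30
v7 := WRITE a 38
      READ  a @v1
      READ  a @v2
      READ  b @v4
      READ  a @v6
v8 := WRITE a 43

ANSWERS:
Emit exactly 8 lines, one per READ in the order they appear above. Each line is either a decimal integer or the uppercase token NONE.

v1: WRITE a=46  (a history now [(1, 46)])
v2: WRITE a=0  (a history now [(1, 46), (2, 0)])
v3: WRITE b=17  (b history now [(3, 17)])
READ b @v2: history=[(3, 17)] -> no version <= 2 -> NONE
v4: WRITE a=26  (a history now [(1, 46), (2, 0), (4, 26)])
READ a @v1: history=[(1, 46), (2, 0), (4, 26)] -> pick v1 -> 46
v5: WRITE b=36  (b history now [(3, 17), (5, 36)])
READ b @v5: history=[(3, 17), (5, 36)] -> pick v5 -> 36
READ a @v5: history=[(1, 46), (2, 0), (4, 26)] -> pick v4 -> 26
v6: WRITE b=30  (b history now [(3, 17), (5, 36), (6, 30)])
v7: WRITE a=38  (a history now [(1, 46), (2, 0), (4, 26), (7, 38)])
READ a @v1: history=[(1, 46), (2, 0), (4, 26), (7, 38)] -> pick v1 -> 46
READ a @v2: history=[(1, 46), (2, 0), (4, 26), (7, 38)] -> pick v2 -> 0
READ b @v4: history=[(3, 17), (5, 36), (6, 30)] -> pick v3 -> 17
READ a @v6: history=[(1, 46), (2, 0), (4, 26), (7, 38)] -> pick v4 -> 26
v8: WRITE a=43  (a history now [(1, 46), (2, 0), (4, 26), (7, 38), (8, 43)])

Answer: NONE
46
36
26
46
0
17
26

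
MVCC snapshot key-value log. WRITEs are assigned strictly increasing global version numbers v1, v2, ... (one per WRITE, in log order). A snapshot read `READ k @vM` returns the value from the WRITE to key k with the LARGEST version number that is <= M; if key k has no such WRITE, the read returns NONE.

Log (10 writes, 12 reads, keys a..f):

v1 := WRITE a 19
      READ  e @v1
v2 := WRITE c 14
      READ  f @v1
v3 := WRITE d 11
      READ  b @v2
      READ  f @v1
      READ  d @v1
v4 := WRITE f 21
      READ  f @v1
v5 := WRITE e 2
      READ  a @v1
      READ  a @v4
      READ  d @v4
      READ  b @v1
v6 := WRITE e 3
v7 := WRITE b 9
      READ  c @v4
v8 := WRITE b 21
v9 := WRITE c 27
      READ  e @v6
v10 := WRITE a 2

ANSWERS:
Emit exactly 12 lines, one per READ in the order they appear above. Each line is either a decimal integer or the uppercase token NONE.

v1: WRITE a=19  (a history now [(1, 19)])
READ e @v1: history=[] -> no version <= 1 -> NONE
v2: WRITE c=14  (c history now [(2, 14)])
READ f @v1: history=[] -> no version <= 1 -> NONE
v3: WRITE d=11  (d history now [(3, 11)])
READ b @v2: history=[] -> no version <= 2 -> NONE
READ f @v1: history=[] -> no version <= 1 -> NONE
READ d @v1: history=[(3, 11)] -> no version <= 1 -> NONE
v4: WRITE f=21  (f history now [(4, 21)])
READ f @v1: history=[(4, 21)] -> no version <= 1 -> NONE
v5: WRITE e=2  (e history now [(5, 2)])
READ a @v1: history=[(1, 19)] -> pick v1 -> 19
READ a @v4: history=[(1, 19)] -> pick v1 -> 19
READ d @v4: history=[(3, 11)] -> pick v3 -> 11
READ b @v1: history=[] -> no version <= 1 -> NONE
v6: WRITE e=3  (e history now [(5, 2), (6, 3)])
v7: WRITE b=9  (b history now [(7, 9)])
READ c @v4: history=[(2, 14)] -> pick v2 -> 14
v8: WRITE b=21  (b history now [(7, 9), (8, 21)])
v9: WRITE c=27  (c history now [(2, 14), (9, 27)])
READ e @v6: history=[(5, 2), (6, 3)] -> pick v6 -> 3
v10: WRITE a=2  (a history now [(1, 19), (10, 2)])

Answer: NONE
NONE
NONE
NONE
NONE
NONE
19
19
11
NONE
14
3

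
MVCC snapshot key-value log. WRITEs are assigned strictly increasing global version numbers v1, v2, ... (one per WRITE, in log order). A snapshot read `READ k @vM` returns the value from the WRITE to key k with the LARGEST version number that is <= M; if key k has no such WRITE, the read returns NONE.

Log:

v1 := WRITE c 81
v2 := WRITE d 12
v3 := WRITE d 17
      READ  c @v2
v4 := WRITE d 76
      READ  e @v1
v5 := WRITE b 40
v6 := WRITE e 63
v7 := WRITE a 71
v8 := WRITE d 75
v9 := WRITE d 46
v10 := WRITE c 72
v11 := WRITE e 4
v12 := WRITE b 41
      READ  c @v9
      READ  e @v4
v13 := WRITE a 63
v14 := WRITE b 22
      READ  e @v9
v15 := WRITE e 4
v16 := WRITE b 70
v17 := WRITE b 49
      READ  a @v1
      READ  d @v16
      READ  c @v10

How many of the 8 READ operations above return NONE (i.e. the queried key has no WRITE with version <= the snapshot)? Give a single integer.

Answer: 3

Derivation:
v1: WRITE c=81  (c history now [(1, 81)])
v2: WRITE d=12  (d history now [(2, 12)])
v3: WRITE d=17  (d history now [(2, 12), (3, 17)])
READ c @v2: history=[(1, 81)] -> pick v1 -> 81
v4: WRITE d=76  (d history now [(2, 12), (3, 17), (4, 76)])
READ e @v1: history=[] -> no version <= 1 -> NONE
v5: WRITE b=40  (b history now [(5, 40)])
v6: WRITE e=63  (e history now [(6, 63)])
v7: WRITE a=71  (a history now [(7, 71)])
v8: WRITE d=75  (d history now [(2, 12), (3, 17), (4, 76), (8, 75)])
v9: WRITE d=46  (d history now [(2, 12), (3, 17), (4, 76), (8, 75), (9, 46)])
v10: WRITE c=72  (c history now [(1, 81), (10, 72)])
v11: WRITE e=4  (e history now [(6, 63), (11, 4)])
v12: WRITE b=41  (b history now [(5, 40), (12, 41)])
READ c @v9: history=[(1, 81), (10, 72)] -> pick v1 -> 81
READ e @v4: history=[(6, 63), (11, 4)] -> no version <= 4 -> NONE
v13: WRITE a=63  (a history now [(7, 71), (13, 63)])
v14: WRITE b=22  (b history now [(5, 40), (12, 41), (14, 22)])
READ e @v9: history=[(6, 63), (11, 4)] -> pick v6 -> 63
v15: WRITE e=4  (e history now [(6, 63), (11, 4), (15, 4)])
v16: WRITE b=70  (b history now [(5, 40), (12, 41), (14, 22), (16, 70)])
v17: WRITE b=49  (b history now [(5, 40), (12, 41), (14, 22), (16, 70), (17, 49)])
READ a @v1: history=[(7, 71), (13, 63)] -> no version <= 1 -> NONE
READ d @v16: history=[(2, 12), (3, 17), (4, 76), (8, 75), (9, 46)] -> pick v9 -> 46
READ c @v10: history=[(1, 81), (10, 72)] -> pick v10 -> 72
Read results in order: ['81', 'NONE', '81', 'NONE', '63', 'NONE', '46', '72']
NONE count = 3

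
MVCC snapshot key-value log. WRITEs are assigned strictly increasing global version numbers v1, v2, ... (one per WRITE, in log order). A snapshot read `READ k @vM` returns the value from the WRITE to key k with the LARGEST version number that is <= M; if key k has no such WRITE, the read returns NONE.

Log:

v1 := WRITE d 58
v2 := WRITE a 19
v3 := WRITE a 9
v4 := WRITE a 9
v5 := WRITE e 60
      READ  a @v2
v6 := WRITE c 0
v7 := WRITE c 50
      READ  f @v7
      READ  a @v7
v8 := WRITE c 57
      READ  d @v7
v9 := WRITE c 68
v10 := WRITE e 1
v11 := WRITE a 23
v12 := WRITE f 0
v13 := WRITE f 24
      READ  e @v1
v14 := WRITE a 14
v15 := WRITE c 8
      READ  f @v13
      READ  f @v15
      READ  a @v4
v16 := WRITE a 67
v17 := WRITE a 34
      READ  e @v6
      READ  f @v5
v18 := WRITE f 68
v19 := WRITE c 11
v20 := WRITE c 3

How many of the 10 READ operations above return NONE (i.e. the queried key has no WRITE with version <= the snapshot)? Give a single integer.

v1: WRITE d=58  (d history now [(1, 58)])
v2: WRITE a=19  (a history now [(2, 19)])
v3: WRITE a=9  (a history now [(2, 19), (3, 9)])
v4: WRITE a=9  (a history now [(2, 19), (3, 9), (4, 9)])
v5: WRITE e=60  (e history now [(5, 60)])
READ a @v2: history=[(2, 19), (3, 9), (4, 9)] -> pick v2 -> 19
v6: WRITE c=0  (c history now [(6, 0)])
v7: WRITE c=50  (c history now [(6, 0), (7, 50)])
READ f @v7: history=[] -> no version <= 7 -> NONE
READ a @v7: history=[(2, 19), (3, 9), (4, 9)] -> pick v4 -> 9
v8: WRITE c=57  (c history now [(6, 0), (7, 50), (8, 57)])
READ d @v7: history=[(1, 58)] -> pick v1 -> 58
v9: WRITE c=68  (c history now [(6, 0), (7, 50), (8, 57), (9, 68)])
v10: WRITE e=1  (e history now [(5, 60), (10, 1)])
v11: WRITE a=23  (a history now [(2, 19), (3, 9), (4, 9), (11, 23)])
v12: WRITE f=0  (f history now [(12, 0)])
v13: WRITE f=24  (f history now [(12, 0), (13, 24)])
READ e @v1: history=[(5, 60), (10, 1)] -> no version <= 1 -> NONE
v14: WRITE a=14  (a history now [(2, 19), (3, 9), (4, 9), (11, 23), (14, 14)])
v15: WRITE c=8  (c history now [(6, 0), (7, 50), (8, 57), (9, 68), (15, 8)])
READ f @v13: history=[(12, 0), (13, 24)] -> pick v13 -> 24
READ f @v15: history=[(12, 0), (13, 24)] -> pick v13 -> 24
READ a @v4: history=[(2, 19), (3, 9), (4, 9), (11, 23), (14, 14)] -> pick v4 -> 9
v16: WRITE a=67  (a history now [(2, 19), (3, 9), (4, 9), (11, 23), (14, 14), (16, 67)])
v17: WRITE a=34  (a history now [(2, 19), (3, 9), (4, 9), (11, 23), (14, 14), (16, 67), (17, 34)])
READ e @v6: history=[(5, 60), (10, 1)] -> pick v5 -> 60
READ f @v5: history=[(12, 0), (13, 24)] -> no version <= 5 -> NONE
v18: WRITE f=68  (f history now [(12, 0), (13, 24), (18, 68)])
v19: WRITE c=11  (c history now [(6, 0), (7, 50), (8, 57), (9, 68), (15, 8), (19, 11)])
v20: WRITE c=3  (c history now [(6, 0), (7, 50), (8, 57), (9, 68), (15, 8), (19, 11), (20, 3)])
Read results in order: ['19', 'NONE', '9', '58', 'NONE', '24', '24', '9', '60', 'NONE']
NONE count = 3

Answer: 3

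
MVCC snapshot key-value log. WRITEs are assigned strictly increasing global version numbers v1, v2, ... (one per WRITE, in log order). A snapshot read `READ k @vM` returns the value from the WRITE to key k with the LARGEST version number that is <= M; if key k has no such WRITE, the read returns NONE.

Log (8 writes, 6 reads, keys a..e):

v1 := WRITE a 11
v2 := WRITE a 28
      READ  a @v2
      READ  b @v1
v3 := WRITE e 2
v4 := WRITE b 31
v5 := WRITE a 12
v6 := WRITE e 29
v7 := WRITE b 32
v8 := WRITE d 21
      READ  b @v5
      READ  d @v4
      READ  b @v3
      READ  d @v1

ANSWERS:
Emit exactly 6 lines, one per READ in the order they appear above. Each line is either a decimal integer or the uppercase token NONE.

Answer: 28
NONE
31
NONE
NONE
NONE

Derivation:
v1: WRITE a=11  (a history now [(1, 11)])
v2: WRITE a=28  (a history now [(1, 11), (2, 28)])
READ a @v2: history=[(1, 11), (2, 28)] -> pick v2 -> 28
READ b @v1: history=[] -> no version <= 1 -> NONE
v3: WRITE e=2  (e history now [(3, 2)])
v4: WRITE b=31  (b history now [(4, 31)])
v5: WRITE a=12  (a history now [(1, 11), (2, 28), (5, 12)])
v6: WRITE e=29  (e history now [(3, 2), (6, 29)])
v7: WRITE b=32  (b history now [(4, 31), (7, 32)])
v8: WRITE d=21  (d history now [(8, 21)])
READ b @v5: history=[(4, 31), (7, 32)] -> pick v4 -> 31
READ d @v4: history=[(8, 21)] -> no version <= 4 -> NONE
READ b @v3: history=[(4, 31), (7, 32)] -> no version <= 3 -> NONE
READ d @v1: history=[(8, 21)] -> no version <= 1 -> NONE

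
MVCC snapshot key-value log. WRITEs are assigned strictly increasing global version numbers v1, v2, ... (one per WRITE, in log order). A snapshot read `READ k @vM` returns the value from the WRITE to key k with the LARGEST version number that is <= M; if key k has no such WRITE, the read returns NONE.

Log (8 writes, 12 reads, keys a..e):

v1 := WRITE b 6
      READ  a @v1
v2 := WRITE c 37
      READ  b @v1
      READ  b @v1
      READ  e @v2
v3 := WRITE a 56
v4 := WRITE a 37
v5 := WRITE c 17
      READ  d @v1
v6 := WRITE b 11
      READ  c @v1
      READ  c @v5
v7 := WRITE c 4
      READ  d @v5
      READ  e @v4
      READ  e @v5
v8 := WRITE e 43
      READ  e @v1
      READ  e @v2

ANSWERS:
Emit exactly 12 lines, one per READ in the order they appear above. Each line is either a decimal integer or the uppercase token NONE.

Answer: NONE
6
6
NONE
NONE
NONE
17
NONE
NONE
NONE
NONE
NONE

Derivation:
v1: WRITE b=6  (b history now [(1, 6)])
READ a @v1: history=[] -> no version <= 1 -> NONE
v2: WRITE c=37  (c history now [(2, 37)])
READ b @v1: history=[(1, 6)] -> pick v1 -> 6
READ b @v1: history=[(1, 6)] -> pick v1 -> 6
READ e @v2: history=[] -> no version <= 2 -> NONE
v3: WRITE a=56  (a history now [(3, 56)])
v4: WRITE a=37  (a history now [(3, 56), (4, 37)])
v5: WRITE c=17  (c history now [(2, 37), (5, 17)])
READ d @v1: history=[] -> no version <= 1 -> NONE
v6: WRITE b=11  (b history now [(1, 6), (6, 11)])
READ c @v1: history=[(2, 37), (5, 17)] -> no version <= 1 -> NONE
READ c @v5: history=[(2, 37), (5, 17)] -> pick v5 -> 17
v7: WRITE c=4  (c history now [(2, 37), (5, 17), (7, 4)])
READ d @v5: history=[] -> no version <= 5 -> NONE
READ e @v4: history=[] -> no version <= 4 -> NONE
READ e @v5: history=[] -> no version <= 5 -> NONE
v8: WRITE e=43  (e history now [(8, 43)])
READ e @v1: history=[(8, 43)] -> no version <= 1 -> NONE
READ e @v2: history=[(8, 43)] -> no version <= 2 -> NONE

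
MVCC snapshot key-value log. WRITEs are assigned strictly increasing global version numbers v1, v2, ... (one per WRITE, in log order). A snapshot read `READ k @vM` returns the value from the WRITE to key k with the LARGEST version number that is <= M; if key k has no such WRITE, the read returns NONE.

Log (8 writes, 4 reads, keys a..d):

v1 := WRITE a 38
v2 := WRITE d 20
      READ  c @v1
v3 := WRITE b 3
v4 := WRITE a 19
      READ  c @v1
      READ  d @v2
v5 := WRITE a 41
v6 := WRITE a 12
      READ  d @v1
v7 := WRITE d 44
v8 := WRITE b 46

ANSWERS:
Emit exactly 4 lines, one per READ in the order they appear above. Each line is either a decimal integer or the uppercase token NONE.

v1: WRITE a=38  (a history now [(1, 38)])
v2: WRITE d=20  (d history now [(2, 20)])
READ c @v1: history=[] -> no version <= 1 -> NONE
v3: WRITE b=3  (b history now [(3, 3)])
v4: WRITE a=19  (a history now [(1, 38), (4, 19)])
READ c @v1: history=[] -> no version <= 1 -> NONE
READ d @v2: history=[(2, 20)] -> pick v2 -> 20
v5: WRITE a=41  (a history now [(1, 38), (4, 19), (5, 41)])
v6: WRITE a=12  (a history now [(1, 38), (4, 19), (5, 41), (6, 12)])
READ d @v1: history=[(2, 20)] -> no version <= 1 -> NONE
v7: WRITE d=44  (d history now [(2, 20), (7, 44)])
v8: WRITE b=46  (b history now [(3, 3), (8, 46)])

Answer: NONE
NONE
20
NONE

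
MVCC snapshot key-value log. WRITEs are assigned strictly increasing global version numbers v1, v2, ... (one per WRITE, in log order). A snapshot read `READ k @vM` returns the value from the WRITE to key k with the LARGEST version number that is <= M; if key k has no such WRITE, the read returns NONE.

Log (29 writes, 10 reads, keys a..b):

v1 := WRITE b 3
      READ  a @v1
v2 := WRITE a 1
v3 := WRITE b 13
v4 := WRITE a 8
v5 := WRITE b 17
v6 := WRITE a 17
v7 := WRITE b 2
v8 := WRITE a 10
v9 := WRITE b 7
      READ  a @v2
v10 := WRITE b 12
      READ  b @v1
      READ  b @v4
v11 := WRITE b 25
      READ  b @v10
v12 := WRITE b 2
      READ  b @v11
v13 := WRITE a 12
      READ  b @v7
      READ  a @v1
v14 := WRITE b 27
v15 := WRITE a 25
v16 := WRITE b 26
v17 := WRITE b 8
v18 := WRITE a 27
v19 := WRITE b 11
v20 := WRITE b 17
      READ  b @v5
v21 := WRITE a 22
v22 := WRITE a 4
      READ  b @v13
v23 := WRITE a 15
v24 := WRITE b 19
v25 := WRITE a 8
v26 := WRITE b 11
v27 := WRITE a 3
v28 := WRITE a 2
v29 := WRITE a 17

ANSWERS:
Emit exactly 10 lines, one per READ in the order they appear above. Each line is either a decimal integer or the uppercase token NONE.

Answer: NONE
1
3
13
12
25
2
NONE
17
2

Derivation:
v1: WRITE b=3  (b history now [(1, 3)])
READ a @v1: history=[] -> no version <= 1 -> NONE
v2: WRITE a=1  (a history now [(2, 1)])
v3: WRITE b=13  (b history now [(1, 3), (3, 13)])
v4: WRITE a=8  (a history now [(2, 1), (4, 8)])
v5: WRITE b=17  (b history now [(1, 3), (3, 13), (5, 17)])
v6: WRITE a=17  (a history now [(2, 1), (4, 8), (6, 17)])
v7: WRITE b=2  (b history now [(1, 3), (3, 13), (5, 17), (7, 2)])
v8: WRITE a=10  (a history now [(2, 1), (4, 8), (6, 17), (8, 10)])
v9: WRITE b=7  (b history now [(1, 3), (3, 13), (5, 17), (7, 2), (9, 7)])
READ a @v2: history=[(2, 1), (4, 8), (6, 17), (8, 10)] -> pick v2 -> 1
v10: WRITE b=12  (b history now [(1, 3), (3, 13), (5, 17), (7, 2), (9, 7), (10, 12)])
READ b @v1: history=[(1, 3), (3, 13), (5, 17), (7, 2), (9, 7), (10, 12)] -> pick v1 -> 3
READ b @v4: history=[(1, 3), (3, 13), (5, 17), (7, 2), (9, 7), (10, 12)] -> pick v3 -> 13
v11: WRITE b=25  (b history now [(1, 3), (3, 13), (5, 17), (7, 2), (9, 7), (10, 12), (11, 25)])
READ b @v10: history=[(1, 3), (3, 13), (5, 17), (7, 2), (9, 7), (10, 12), (11, 25)] -> pick v10 -> 12
v12: WRITE b=2  (b history now [(1, 3), (3, 13), (5, 17), (7, 2), (9, 7), (10, 12), (11, 25), (12, 2)])
READ b @v11: history=[(1, 3), (3, 13), (5, 17), (7, 2), (9, 7), (10, 12), (11, 25), (12, 2)] -> pick v11 -> 25
v13: WRITE a=12  (a history now [(2, 1), (4, 8), (6, 17), (8, 10), (13, 12)])
READ b @v7: history=[(1, 3), (3, 13), (5, 17), (7, 2), (9, 7), (10, 12), (11, 25), (12, 2)] -> pick v7 -> 2
READ a @v1: history=[(2, 1), (4, 8), (6, 17), (8, 10), (13, 12)] -> no version <= 1 -> NONE
v14: WRITE b=27  (b history now [(1, 3), (3, 13), (5, 17), (7, 2), (9, 7), (10, 12), (11, 25), (12, 2), (14, 27)])
v15: WRITE a=25  (a history now [(2, 1), (4, 8), (6, 17), (8, 10), (13, 12), (15, 25)])
v16: WRITE b=26  (b history now [(1, 3), (3, 13), (5, 17), (7, 2), (9, 7), (10, 12), (11, 25), (12, 2), (14, 27), (16, 26)])
v17: WRITE b=8  (b history now [(1, 3), (3, 13), (5, 17), (7, 2), (9, 7), (10, 12), (11, 25), (12, 2), (14, 27), (16, 26), (17, 8)])
v18: WRITE a=27  (a history now [(2, 1), (4, 8), (6, 17), (8, 10), (13, 12), (15, 25), (18, 27)])
v19: WRITE b=11  (b history now [(1, 3), (3, 13), (5, 17), (7, 2), (9, 7), (10, 12), (11, 25), (12, 2), (14, 27), (16, 26), (17, 8), (19, 11)])
v20: WRITE b=17  (b history now [(1, 3), (3, 13), (5, 17), (7, 2), (9, 7), (10, 12), (11, 25), (12, 2), (14, 27), (16, 26), (17, 8), (19, 11), (20, 17)])
READ b @v5: history=[(1, 3), (3, 13), (5, 17), (7, 2), (9, 7), (10, 12), (11, 25), (12, 2), (14, 27), (16, 26), (17, 8), (19, 11), (20, 17)] -> pick v5 -> 17
v21: WRITE a=22  (a history now [(2, 1), (4, 8), (6, 17), (8, 10), (13, 12), (15, 25), (18, 27), (21, 22)])
v22: WRITE a=4  (a history now [(2, 1), (4, 8), (6, 17), (8, 10), (13, 12), (15, 25), (18, 27), (21, 22), (22, 4)])
READ b @v13: history=[(1, 3), (3, 13), (5, 17), (7, 2), (9, 7), (10, 12), (11, 25), (12, 2), (14, 27), (16, 26), (17, 8), (19, 11), (20, 17)] -> pick v12 -> 2
v23: WRITE a=15  (a history now [(2, 1), (4, 8), (6, 17), (8, 10), (13, 12), (15, 25), (18, 27), (21, 22), (22, 4), (23, 15)])
v24: WRITE b=19  (b history now [(1, 3), (3, 13), (5, 17), (7, 2), (9, 7), (10, 12), (11, 25), (12, 2), (14, 27), (16, 26), (17, 8), (19, 11), (20, 17), (24, 19)])
v25: WRITE a=8  (a history now [(2, 1), (4, 8), (6, 17), (8, 10), (13, 12), (15, 25), (18, 27), (21, 22), (22, 4), (23, 15), (25, 8)])
v26: WRITE b=11  (b history now [(1, 3), (3, 13), (5, 17), (7, 2), (9, 7), (10, 12), (11, 25), (12, 2), (14, 27), (16, 26), (17, 8), (19, 11), (20, 17), (24, 19), (26, 11)])
v27: WRITE a=3  (a history now [(2, 1), (4, 8), (6, 17), (8, 10), (13, 12), (15, 25), (18, 27), (21, 22), (22, 4), (23, 15), (25, 8), (27, 3)])
v28: WRITE a=2  (a history now [(2, 1), (4, 8), (6, 17), (8, 10), (13, 12), (15, 25), (18, 27), (21, 22), (22, 4), (23, 15), (25, 8), (27, 3), (28, 2)])
v29: WRITE a=17  (a history now [(2, 1), (4, 8), (6, 17), (8, 10), (13, 12), (15, 25), (18, 27), (21, 22), (22, 4), (23, 15), (25, 8), (27, 3), (28, 2), (29, 17)])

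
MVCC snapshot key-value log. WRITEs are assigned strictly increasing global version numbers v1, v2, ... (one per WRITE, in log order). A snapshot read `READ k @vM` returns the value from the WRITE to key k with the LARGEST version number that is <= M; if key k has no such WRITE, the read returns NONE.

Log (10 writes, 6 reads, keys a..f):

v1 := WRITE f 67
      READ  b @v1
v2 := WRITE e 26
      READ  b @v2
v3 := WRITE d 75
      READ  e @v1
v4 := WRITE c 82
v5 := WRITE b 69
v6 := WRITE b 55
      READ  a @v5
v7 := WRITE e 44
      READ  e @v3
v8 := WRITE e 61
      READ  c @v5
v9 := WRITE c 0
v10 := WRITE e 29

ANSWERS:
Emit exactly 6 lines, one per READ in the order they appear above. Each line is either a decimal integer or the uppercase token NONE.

v1: WRITE f=67  (f history now [(1, 67)])
READ b @v1: history=[] -> no version <= 1 -> NONE
v2: WRITE e=26  (e history now [(2, 26)])
READ b @v2: history=[] -> no version <= 2 -> NONE
v3: WRITE d=75  (d history now [(3, 75)])
READ e @v1: history=[(2, 26)] -> no version <= 1 -> NONE
v4: WRITE c=82  (c history now [(4, 82)])
v5: WRITE b=69  (b history now [(5, 69)])
v6: WRITE b=55  (b history now [(5, 69), (6, 55)])
READ a @v5: history=[] -> no version <= 5 -> NONE
v7: WRITE e=44  (e history now [(2, 26), (7, 44)])
READ e @v3: history=[(2, 26), (7, 44)] -> pick v2 -> 26
v8: WRITE e=61  (e history now [(2, 26), (7, 44), (8, 61)])
READ c @v5: history=[(4, 82)] -> pick v4 -> 82
v9: WRITE c=0  (c history now [(4, 82), (9, 0)])
v10: WRITE e=29  (e history now [(2, 26), (7, 44), (8, 61), (10, 29)])

Answer: NONE
NONE
NONE
NONE
26
82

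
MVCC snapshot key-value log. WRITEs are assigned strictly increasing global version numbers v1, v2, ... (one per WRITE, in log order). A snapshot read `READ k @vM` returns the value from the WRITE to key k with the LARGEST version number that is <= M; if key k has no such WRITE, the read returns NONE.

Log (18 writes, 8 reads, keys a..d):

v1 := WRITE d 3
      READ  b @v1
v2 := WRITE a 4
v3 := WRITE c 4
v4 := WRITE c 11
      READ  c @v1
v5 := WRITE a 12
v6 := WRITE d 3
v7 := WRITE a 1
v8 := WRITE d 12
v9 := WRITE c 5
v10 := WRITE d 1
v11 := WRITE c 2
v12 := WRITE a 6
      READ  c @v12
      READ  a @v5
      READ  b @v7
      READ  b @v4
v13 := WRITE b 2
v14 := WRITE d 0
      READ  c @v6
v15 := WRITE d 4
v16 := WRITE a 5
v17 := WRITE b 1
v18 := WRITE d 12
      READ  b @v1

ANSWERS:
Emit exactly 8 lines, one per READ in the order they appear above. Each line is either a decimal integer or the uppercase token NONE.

v1: WRITE d=3  (d history now [(1, 3)])
READ b @v1: history=[] -> no version <= 1 -> NONE
v2: WRITE a=4  (a history now [(2, 4)])
v3: WRITE c=4  (c history now [(3, 4)])
v4: WRITE c=11  (c history now [(3, 4), (4, 11)])
READ c @v1: history=[(3, 4), (4, 11)] -> no version <= 1 -> NONE
v5: WRITE a=12  (a history now [(2, 4), (5, 12)])
v6: WRITE d=3  (d history now [(1, 3), (6, 3)])
v7: WRITE a=1  (a history now [(2, 4), (5, 12), (7, 1)])
v8: WRITE d=12  (d history now [(1, 3), (6, 3), (8, 12)])
v9: WRITE c=5  (c history now [(3, 4), (4, 11), (9, 5)])
v10: WRITE d=1  (d history now [(1, 3), (6, 3), (8, 12), (10, 1)])
v11: WRITE c=2  (c history now [(3, 4), (4, 11), (9, 5), (11, 2)])
v12: WRITE a=6  (a history now [(2, 4), (5, 12), (7, 1), (12, 6)])
READ c @v12: history=[(3, 4), (4, 11), (9, 5), (11, 2)] -> pick v11 -> 2
READ a @v5: history=[(2, 4), (5, 12), (7, 1), (12, 6)] -> pick v5 -> 12
READ b @v7: history=[] -> no version <= 7 -> NONE
READ b @v4: history=[] -> no version <= 4 -> NONE
v13: WRITE b=2  (b history now [(13, 2)])
v14: WRITE d=0  (d history now [(1, 3), (6, 3), (8, 12), (10, 1), (14, 0)])
READ c @v6: history=[(3, 4), (4, 11), (9, 5), (11, 2)] -> pick v4 -> 11
v15: WRITE d=4  (d history now [(1, 3), (6, 3), (8, 12), (10, 1), (14, 0), (15, 4)])
v16: WRITE a=5  (a history now [(2, 4), (5, 12), (7, 1), (12, 6), (16, 5)])
v17: WRITE b=1  (b history now [(13, 2), (17, 1)])
v18: WRITE d=12  (d history now [(1, 3), (6, 3), (8, 12), (10, 1), (14, 0), (15, 4), (18, 12)])
READ b @v1: history=[(13, 2), (17, 1)] -> no version <= 1 -> NONE

Answer: NONE
NONE
2
12
NONE
NONE
11
NONE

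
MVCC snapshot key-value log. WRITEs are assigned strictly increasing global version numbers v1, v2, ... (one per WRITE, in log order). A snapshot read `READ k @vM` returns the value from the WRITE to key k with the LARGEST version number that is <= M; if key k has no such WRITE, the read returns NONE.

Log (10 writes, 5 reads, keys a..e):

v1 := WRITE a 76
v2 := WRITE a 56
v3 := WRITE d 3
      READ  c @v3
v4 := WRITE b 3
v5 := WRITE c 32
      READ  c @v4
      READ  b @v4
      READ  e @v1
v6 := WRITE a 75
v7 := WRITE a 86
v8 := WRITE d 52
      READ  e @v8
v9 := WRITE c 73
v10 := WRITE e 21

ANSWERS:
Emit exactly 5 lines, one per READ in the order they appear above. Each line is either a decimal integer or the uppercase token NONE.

v1: WRITE a=76  (a history now [(1, 76)])
v2: WRITE a=56  (a history now [(1, 76), (2, 56)])
v3: WRITE d=3  (d history now [(3, 3)])
READ c @v3: history=[] -> no version <= 3 -> NONE
v4: WRITE b=3  (b history now [(4, 3)])
v5: WRITE c=32  (c history now [(5, 32)])
READ c @v4: history=[(5, 32)] -> no version <= 4 -> NONE
READ b @v4: history=[(4, 3)] -> pick v4 -> 3
READ e @v1: history=[] -> no version <= 1 -> NONE
v6: WRITE a=75  (a history now [(1, 76), (2, 56), (6, 75)])
v7: WRITE a=86  (a history now [(1, 76), (2, 56), (6, 75), (7, 86)])
v8: WRITE d=52  (d history now [(3, 3), (8, 52)])
READ e @v8: history=[] -> no version <= 8 -> NONE
v9: WRITE c=73  (c history now [(5, 32), (9, 73)])
v10: WRITE e=21  (e history now [(10, 21)])

Answer: NONE
NONE
3
NONE
NONE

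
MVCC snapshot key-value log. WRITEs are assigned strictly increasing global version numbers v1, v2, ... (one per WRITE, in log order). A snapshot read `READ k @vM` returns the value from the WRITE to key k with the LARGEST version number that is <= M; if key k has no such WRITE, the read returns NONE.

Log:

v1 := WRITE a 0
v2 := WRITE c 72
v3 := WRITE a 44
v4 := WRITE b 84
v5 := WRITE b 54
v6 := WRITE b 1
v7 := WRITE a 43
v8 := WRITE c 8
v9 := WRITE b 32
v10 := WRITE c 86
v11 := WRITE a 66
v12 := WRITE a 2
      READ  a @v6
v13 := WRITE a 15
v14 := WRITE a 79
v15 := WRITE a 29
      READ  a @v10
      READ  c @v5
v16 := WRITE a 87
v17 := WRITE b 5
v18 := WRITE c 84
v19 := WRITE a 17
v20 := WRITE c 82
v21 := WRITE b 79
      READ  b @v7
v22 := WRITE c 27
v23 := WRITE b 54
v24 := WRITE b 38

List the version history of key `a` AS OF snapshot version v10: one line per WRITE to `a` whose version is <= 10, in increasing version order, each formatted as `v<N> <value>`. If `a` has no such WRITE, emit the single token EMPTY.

Scan writes for key=a with version <= 10:
  v1 WRITE a 0 -> keep
  v2 WRITE c 72 -> skip
  v3 WRITE a 44 -> keep
  v4 WRITE b 84 -> skip
  v5 WRITE b 54 -> skip
  v6 WRITE b 1 -> skip
  v7 WRITE a 43 -> keep
  v8 WRITE c 8 -> skip
  v9 WRITE b 32 -> skip
  v10 WRITE c 86 -> skip
  v11 WRITE a 66 -> drop (> snap)
  v12 WRITE a 2 -> drop (> snap)
  v13 WRITE a 15 -> drop (> snap)
  v14 WRITE a 79 -> drop (> snap)
  v15 WRITE a 29 -> drop (> snap)
  v16 WRITE a 87 -> drop (> snap)
  v17 WRITE b 5 -> skip
  v18 WRITE c 84 -> skip
  v19 WRITE a 17 -> drop (> snap)
  v20 WRITE c 82 -> skip
  v21 WRITE b 79 -> skip
  v22 WRITE c 27 -> skip
  v23 WRITE b 54 -> skip
  v24 WRITE b 38 -> skip
Collected: [(1, 0), (3, 44), (7, 43)]

Answer: v1 0
v3 44
v7 43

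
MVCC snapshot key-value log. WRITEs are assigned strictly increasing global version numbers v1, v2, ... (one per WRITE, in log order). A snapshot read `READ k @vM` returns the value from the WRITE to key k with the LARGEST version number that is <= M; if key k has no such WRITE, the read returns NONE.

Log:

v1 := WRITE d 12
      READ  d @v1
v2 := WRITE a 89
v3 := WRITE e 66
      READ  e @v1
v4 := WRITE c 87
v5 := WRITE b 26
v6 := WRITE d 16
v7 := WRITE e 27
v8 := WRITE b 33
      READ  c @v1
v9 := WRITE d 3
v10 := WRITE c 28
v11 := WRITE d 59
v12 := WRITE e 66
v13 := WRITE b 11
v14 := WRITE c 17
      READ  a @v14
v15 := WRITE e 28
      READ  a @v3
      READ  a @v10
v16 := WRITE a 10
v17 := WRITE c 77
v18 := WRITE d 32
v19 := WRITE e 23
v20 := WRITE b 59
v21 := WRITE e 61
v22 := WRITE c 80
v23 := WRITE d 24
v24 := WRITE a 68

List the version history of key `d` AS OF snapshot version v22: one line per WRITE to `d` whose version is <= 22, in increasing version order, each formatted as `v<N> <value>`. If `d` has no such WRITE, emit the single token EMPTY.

Answer: v1 12
v6 16
v9 3
v11 59
v18 32

Derivation:
Scan writes for key=d with version <= 22:
  v1 WRITE d 12 -> keep
  v2 WRITE a 89 -> skip
  v3 WRITE e 66 -> skip
  v4 WRITE c 87 -> skip
  v5 WRITE b 26 -> skip
  v6 WRITE d 16 -> keep
  v7 WRITE e 27 -> skip
  v8 WRITE b 33 -> skip
  v9 WRITE d 3 -> keep
  v10 WRITE c 28 -> skip
  v11 WRITE d 59 -> keep
  v12 WRITE e 66 -> skip
  v13 WRITE b 11 -> skip
  v14 WRITE c 17 -> skip
  v15 WRITE e 28 -> skip
  v16 WRITE a 10 -> skip
  v17 WRITE c 77 -> skip
  v18 WRITE d 32 -> keep
  v19 WRITE e 23 -> skip
  v20 WRITE b 59 -> skip
  v21 WRITE e 61 -> skip
  v22 WRITE c 80 -> skip
  v23 WRITE d 24 -> drop (> snap)
  v24 WRITE a 68 -> skip
Collected: [(1, 12), (6, 16), (9, 3), (11, 59), (18, 32)]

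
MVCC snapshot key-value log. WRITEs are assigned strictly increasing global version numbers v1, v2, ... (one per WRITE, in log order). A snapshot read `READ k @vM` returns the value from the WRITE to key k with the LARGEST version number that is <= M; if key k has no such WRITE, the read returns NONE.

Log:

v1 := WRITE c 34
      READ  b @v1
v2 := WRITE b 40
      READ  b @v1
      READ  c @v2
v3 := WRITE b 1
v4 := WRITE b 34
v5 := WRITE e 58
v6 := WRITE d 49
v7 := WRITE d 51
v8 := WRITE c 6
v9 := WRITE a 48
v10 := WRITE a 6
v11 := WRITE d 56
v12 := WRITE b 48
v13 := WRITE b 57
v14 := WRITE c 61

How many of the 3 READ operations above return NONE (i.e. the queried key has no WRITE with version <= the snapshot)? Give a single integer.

v1: WRITE c=34  (c history now [(1, 34)])
READ b @v1: history=[] -> no version <= 1 -> NONE
v2: WRITE b=40  (b history now [(2, 40)])
READ b @v1: history=[(2, 40)] -> no version <= 1 -> NONE
READ c @v2: history=[(1, 34)] -> pick v1 -> 34
v3: WRITE b=1  (b history now [(2, 40), (3, 1)])
v4: WRITE b=34  (b history now [(2, 40), (3, 1), (4, 34)])
v5: WRITE e=58  (e history now [(5, 58)])
v6: WRITE d=49  (d history now [(6, 49)])
v7: WRITE d=51  (d history now [(6, 49), (7, 51)])
v8: WRITE c=6  (c history now [(1, 34), (8, 6)])
v9: WRITE a=48  (a history now [(9, 48)])
v10: WRITE a=6  (a history now [(9, 48), (10, 6)])
v11: WRITE d=56  (d history now [(6, 49), (7, 51), (11, 56)])
v12: WRITE b=48  (b history now [(2, 40), (3, 1), (4, 34), (12, 48)])
v13: WRITE b=57  (b history now [(2, 40), (3, 1), (4, 34), (12, 48), (13, 57)])
v14: WRITE c=61  (c history now [(1, 34), (8, 6), (14, 61)])
Read results in order: ['NONE', 'NONE', '34']
NONE count = 2

Answer: 2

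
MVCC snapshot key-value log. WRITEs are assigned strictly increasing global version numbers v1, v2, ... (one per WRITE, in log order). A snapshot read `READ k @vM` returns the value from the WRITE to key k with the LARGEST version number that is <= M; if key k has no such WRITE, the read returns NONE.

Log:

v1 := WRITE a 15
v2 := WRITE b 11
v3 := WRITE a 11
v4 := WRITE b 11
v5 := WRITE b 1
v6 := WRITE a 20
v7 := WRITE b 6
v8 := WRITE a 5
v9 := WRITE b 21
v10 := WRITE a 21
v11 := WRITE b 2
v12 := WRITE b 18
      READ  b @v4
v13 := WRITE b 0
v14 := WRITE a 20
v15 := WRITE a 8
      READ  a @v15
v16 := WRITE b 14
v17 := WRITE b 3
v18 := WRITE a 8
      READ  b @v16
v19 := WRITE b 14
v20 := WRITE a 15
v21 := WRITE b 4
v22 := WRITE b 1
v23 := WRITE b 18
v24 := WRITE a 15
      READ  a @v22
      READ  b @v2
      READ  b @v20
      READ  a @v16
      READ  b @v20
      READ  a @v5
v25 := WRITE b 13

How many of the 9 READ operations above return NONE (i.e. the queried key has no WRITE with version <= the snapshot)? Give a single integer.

Answer: 0

Derivation:
v1: WRITE a=15  (a history now [(1, 15)])
v2: WRITE b=11  (b history now [(2, 11)])
v3: WRITE a=11  (a history now [(1, 15), (3, 11)])
v4: WRITE b=11  (b history now [(2, 11), (4, 11)])
v5: WRITE b=1  (b history now [(2, 11), (4, 11), (5, 1)])
v6: WRITE a=20  (a history now [(1, 15), (3, 11), (6, 20)])
v7: WRITE b=6  (b history now [(2, 11), (4, 11), (5, 1), (7, 6)])
v8: WRITE a=5  (a history now [(1, 15), (3, 11), (6, 20), (8, 5)])
v9: WRITE b=21  (b history now [(2, 11), (4, 11), (5, 1), (7, 6), (9, 21)])
v10: WRITE a=21  (a history now [(1, 15), (3, 11), (6, 20), (8, 5), (10, 21)])
v11: WRITE b=2  (b history now [(2, 11), (4, 11), (5, 1), (7, 6), (9, 21), (11, 2)])
v12: WRITE b=18  (b history now [(2, 11), (4, 11), (5, 1), (7, 6), (9, 21), (11, 2), (12, 18)])
READ b @v4: history=[(2, 11), (4, 11), (5, 1), (7, 6), (9, 21), (11, 2), (12, 18)] -> pick v4 -> 11
v13: WRITE b=0  (b history now [(2, 11), (4, 11), (5, 1), (7, 6), (9, 21), (11, 2), (12, 18), (13, 0)])
v14: WRITE a=20  (a history now [(1, 15), (3, 11), (6, 20), (8, 5), (10, 21), (14, 20)])
v15: WRITE a=8  (a history now [(1, 15), (3, 11), (6, 20), (8, 5), (10, 21), (14, 20), (15, 8)])
READ a @v15: history=[(1, 15), (3, 11), (6, 20), (8, 5), (10, 21), (14, 20), (15, 8)] -> pick v15 -> 8
v16: WRITE b=14  (b history now [(2, 11), (4, 11), (5, 1), (7, 6), (9, 21), (11, 2), (12, 18), (13, 0), (16, 14)])
v17: WRITE b=3  (b history now [(2, 11), (4, 11), (5, 1), (7, 6), (9, 21), (11, 2), (12, 18), (13, 0), (16, 14), (17, 3)])
v18: WRITE a=8  (a history now [(1, 15), (3, 11), (6, 20), (8, 5), (10, 21), (14, 20), (15, 8), (18, 8)])
READ b @v16: history=[(2, 11), (4, 11), (5, 1), (7, 6), (9, 21), (11, 2), (12, 18), (13, 0), (16, 14), (17, 3)] -> pick v16 -> 14
v19: WRITE b=14  (b history now [(2, 11), (4, 11), (5, 1), (7, 6), (9, 21), (11, 2), (12, 18), (13, 0), (16, 14), (17, 3), (19, 14)])
v20: WRITE a=15  (a history now [(1, 15), (3, 11), (6, 20), (8, 5), (10, 21), (14, 20), (15, 8), (18, 8), (20, 15)])
v21: WRITE b=4  (b history now [(2, 11), (4, 11), (5, 1), (7, 6), (9, 21), (11, 2), (12, 18), (13, 0), (16, 14), (17, 3), (19, 14), (21, 4)])
v22: WRITE b=1  (b history now [(2, 11), (4, 11), (5, 1), (7, 6), (9, 21), (11, 2), (12, 18), (13, 0), (16, 14), (17, 3), (19, 14), (21, 4), (22, 1)])
v23: WRITE b=18  (b history now [(2, 11), (4, 11), (5, 1), (7, 6), (9, 21), (11, 2), (12, 18), (13, 0), (16, 14), (17, 3), (19, 14), (21, 4), (22, 1), (23, 18)])
v24: WRITE a=15  (a history now [(1, 15), (3, 11), (6, 20), (8, 5), (10, 21), (14, 20), (15, 8), (18, 8), (20, 15), (24, 15)])
READ a @v22: history=[(1, 15), (3, 11), (6, 20), (8, 5), (10, 21), (14, 20), (15, 8), (18, 8), (20, 15), (24, 15)] -> pick v20 -> 15
READ b @v2: history=[(2, 11), (4, 11), (5, 1), (7, 6), (9, 21), (11, 2), (12, 18), (13, 0), (16, 14), (17, 3), (19, 14), (21, 4), (22, 1), (23, 18)] -> pick v2 -> 11
READ b @v20: history=[(2, 11), (4, 11), (5, 1), (7, 6), (9, 21), (11, 2), (12, 18), (13, 0), (16, 14), (17, 3), (19, 14), (21, 4), (22, 1), (23, 18)] -> pick v19 -> 14
READ a @v16: history=[(1, 15), (3, 11), (6, 20), (8, 5), (10, 21), (14, 20), (15, 8), (18, 8), (20, 15), (24, 15)] -> pick v15 -> 8
READ b @v20: history=[(2, 11), (4, 11), (5, 1), (7, 6), (9, 21), (11, 2), (12, 18), (13, 0), (16, 14), (17, 3), (19, 14), (21, 4), (22, 1), (23, 18)] -> pick v19 -> 14
READ a @v5: history=[(1, 15), (3, 11), (6, 20), (8, 5), (10, 21), (14, 20), (15, 8), (18, 8), (20, 15), (24, 15)] -> pick v3 -> 11
v25: WRITE b=13  (b history now [(2, 11), (4, 11), (5, 1), (7, 6), (9, 21), (11, 2), (12, 18), (13, 0), (16, 14), (17, 3), (19, 14), (21, 4), (22, 1), (23, 18), (25, 13)])
Read results in order: ['11', '8', '14', '15', '11', '14', '8', '14', '11']
NONE count = 0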